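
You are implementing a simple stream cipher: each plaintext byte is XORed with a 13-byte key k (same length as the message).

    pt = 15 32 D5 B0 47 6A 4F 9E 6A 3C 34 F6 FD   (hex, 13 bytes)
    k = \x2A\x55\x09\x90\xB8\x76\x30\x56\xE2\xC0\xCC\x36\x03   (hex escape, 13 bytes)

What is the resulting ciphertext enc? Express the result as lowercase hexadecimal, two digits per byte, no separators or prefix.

3f67dc20ff1c7fc888fcf8c0fe

XOR is its own inverse, so applying the key byte-wise gives the result directly.
byte 0:  21 xor  42 =  63
byte 1:  50 xor  85 = 103
byte 2: 213 xor   9 = 220
byte 3: 176 xor 144 =  32
byte 4:  71 xor 184 = 255
byte 5: 106 xor 118 =  28
byte 6:  79 xor  48 = 127
byte 7: 158 xor  86 = 200
byte 8: 106 xor 226 = 136
byte 9:  60 xor 192 = 252
byte 10:  52 xor 204 = 248
byte 11: 246 xor  54 = 192
byte 12: 253 xor   3 = 254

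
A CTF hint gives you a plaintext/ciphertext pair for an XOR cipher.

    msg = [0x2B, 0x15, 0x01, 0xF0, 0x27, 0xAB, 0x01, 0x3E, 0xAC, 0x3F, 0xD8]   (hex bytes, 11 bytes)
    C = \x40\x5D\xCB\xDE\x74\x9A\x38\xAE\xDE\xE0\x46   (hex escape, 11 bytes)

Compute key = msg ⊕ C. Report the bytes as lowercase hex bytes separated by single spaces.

Since C = msg ⊕ key, XORing both sides with msg gives key = msg ⊕ C.
 43 ⊕  64 = 107
 21 ⊕  93 =  72
  1 ⊕ 203 = 202
240 ⊕ 222 =  46
 39 ⊕ 116 =  83
171 ⊕ 154 =  49
  1 ⊕  56 =  57
 62 ⊕ 174 = 144
172 ⊕ 222 = 114
 63 ⊕ 224 = 223
216 ⊕  70 = 158

6b 48 ca 2e 53 31 39 90 72 df 9e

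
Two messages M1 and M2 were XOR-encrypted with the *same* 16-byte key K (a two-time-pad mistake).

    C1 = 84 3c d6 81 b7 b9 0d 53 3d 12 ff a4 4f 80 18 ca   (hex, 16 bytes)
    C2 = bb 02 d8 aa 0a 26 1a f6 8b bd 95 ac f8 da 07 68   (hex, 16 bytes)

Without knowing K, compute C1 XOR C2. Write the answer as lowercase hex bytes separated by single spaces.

3f 3e 0e 2b bd 9f 17 a5 b6 af 6a 08 b7 5a 1f a2

C1 ⊕ C2 = (M1 ⊕ K) ⊕ (M2 ⊕ K) = M1 ⊕ M2 — the shared key cancels under XOR.
84 xor bb = 3f
3c xor 02 = 3e
d6 xor d8 = 0e
81 xor aa = 2b
b7 xor 0a = bd
b9 xor 26 = 9f
0d xor 1a = 17
53 xor f6 = a5
3d xor 8b = b6
12 xor bd = af
ff xor 95 = 6a
a4 xor ac = 08
4f xor f8 = b7
80 xor da = 5a
18 xor 07 = 1f
ca xor 68 = a2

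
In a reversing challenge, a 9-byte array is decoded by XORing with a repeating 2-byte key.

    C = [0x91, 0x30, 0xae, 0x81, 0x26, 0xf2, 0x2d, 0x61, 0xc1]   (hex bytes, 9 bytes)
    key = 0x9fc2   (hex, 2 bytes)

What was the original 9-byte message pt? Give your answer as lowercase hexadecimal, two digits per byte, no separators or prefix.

0ef23143b930b2a35e

The 2-byte key repeats, so the effective keystream is 9f c2 9f c2 9f c2 9f c2 9f.
byte 0: 145 ^ 159 =  14
byte 1:  48 ^ 194 = 242
byte 2: 174 ^ 159 =  49
byte 3: 129 ^ 194 =  67
byte 4:  38 ^ 159 = 185
byte 5: 242 ^ 194 =  48
byte 6:  45 ^ 159 = 178
byte 7:  97 ^ 194 = 163
byte 8: 193 ^ 159 =  94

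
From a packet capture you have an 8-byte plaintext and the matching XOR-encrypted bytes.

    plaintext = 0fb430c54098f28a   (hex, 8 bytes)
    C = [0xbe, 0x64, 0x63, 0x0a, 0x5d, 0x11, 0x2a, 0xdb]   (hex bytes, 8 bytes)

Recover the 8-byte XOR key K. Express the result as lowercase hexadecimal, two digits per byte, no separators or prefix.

Since C = plaintext ⊕ K, XORing both sides with plaintext gives K = plaintext ⊕ C.
0f XOR be = b1
b4 XOR 64 = d0
30 XOR 63 = 53
c5 XOR 0a = cf
40 XOR 5d = 1d
98 XOR 11 = 89
f2 XOR 2a = d8
8a XOR db = 51

b1d053cf1d89d851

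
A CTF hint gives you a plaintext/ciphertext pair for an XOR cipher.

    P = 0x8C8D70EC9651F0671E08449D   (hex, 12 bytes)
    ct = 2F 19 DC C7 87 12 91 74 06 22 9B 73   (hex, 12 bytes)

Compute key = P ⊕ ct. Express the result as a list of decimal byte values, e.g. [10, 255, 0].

Since ct = P ⊕ key, XORing both sides with P gives key = P ⊕ ct.
byte 0: 10001100 XOR 00101111 = 10100011
byte 1: 10001101 XOR 00011001 = 10010100
byte 2: 01110000 XOR 11011100 = 10101100
byte 3: 11101100 XOR 11000111 = 00101011
byte 4: 10010110 XOR 10000111 = 00010001
byte 5: 01010001 XOR 00010010 = 01000011
byte 6: 11110000 XOR 10010001 = 01100001
byte 7: 01100111 XOR 01110100 = 00010011
byte 8: 00011110 XOR 00000110 = 00011000
byte 9: 00001000 XOR 00100010 = 00101010
byte 10: 01000100 XOR 10011011 = 11011111
byte 11: 10011101 XOR 01110011 = 11101110

[163, 148, 172, 43, 17, 67, 97, 19, 24, 42, 223, 238]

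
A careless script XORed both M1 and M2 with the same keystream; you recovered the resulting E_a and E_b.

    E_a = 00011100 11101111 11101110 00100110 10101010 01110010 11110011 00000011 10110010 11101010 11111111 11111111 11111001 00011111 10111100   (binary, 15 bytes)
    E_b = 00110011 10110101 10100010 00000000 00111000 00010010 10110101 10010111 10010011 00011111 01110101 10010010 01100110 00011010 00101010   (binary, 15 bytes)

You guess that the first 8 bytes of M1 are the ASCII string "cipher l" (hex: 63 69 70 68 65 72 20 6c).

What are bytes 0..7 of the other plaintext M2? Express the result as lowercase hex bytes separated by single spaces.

First, E_a ⊕ E_b = (M1 ⊕ K) ⊕ (M2 ⊕ K) = M1 ⊕ M2, so the key drops out. Then M2 = (M1 ⊕ M2) ⊕ M1 over the first 8 bytes.
byte 0: (1c ⊕ 33) ⊕ 63 = 2f ⊕ 63 = 4c
byte 1: (ef ⊕ b5) ⊕ 69 = 5a ⊕ 69 = 33
byte 2: (ee ⊕ a2) ⊕ 70 = 4c ⊕ 70 = 3c
byte 3: (26 ⊕ 00) ⊕ 68 = 26 ⊕ 68 = 4e
byte 4: (aa ⊕ 38) ⊕ 65 = 92 ⊕ 65 = f7
byte 5: (72 ⊕ 12) ⊕ 72 = 60 ⊕ 72 = 12
byte 6: (f3 ⊕ b5) ⊕ 20 = 46 ⊕ 20 = 66
byte 7: (03 ⊕ 97) ⊕ 6c = 94 ⊕ 6c = f8

4c 33 3c 4e f7 12 66 f8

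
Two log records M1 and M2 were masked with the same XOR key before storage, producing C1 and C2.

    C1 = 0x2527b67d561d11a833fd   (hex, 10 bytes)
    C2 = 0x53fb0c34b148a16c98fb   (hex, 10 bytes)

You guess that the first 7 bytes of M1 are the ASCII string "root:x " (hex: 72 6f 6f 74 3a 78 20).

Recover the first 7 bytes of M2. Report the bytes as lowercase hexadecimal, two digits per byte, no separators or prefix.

First, C1 ⊕ C2 = (M1 ⊕ K) ⊕ (M2 ⊕ K) = M1 ⊕ M2, so the key drops out. Then M2 = (M1 ⊕ M2) ⊕ M1 over the first 7 bytes.
byte 0: (25 xor 53) xor 72 = 76 xor 72 = 04
byte 1: (27 xor fb) xor 6f = dc xor 6f = b3
byte 2: (b6 xor 0c) xor 6f = ba xor 6f = d5
byte 3: (7d xor 34) xor 74 = 49 xor 74 = 3d
byte 4: (56 xor b1) xor 3a = e7 xor 3a = dd
byte 5: (1d xor 48) xor 78 = 55 xor 78 = 2d
byte 6: (11 xor a1) xor 20 = b0 xor 20 = 90

04b3d53ddd2d90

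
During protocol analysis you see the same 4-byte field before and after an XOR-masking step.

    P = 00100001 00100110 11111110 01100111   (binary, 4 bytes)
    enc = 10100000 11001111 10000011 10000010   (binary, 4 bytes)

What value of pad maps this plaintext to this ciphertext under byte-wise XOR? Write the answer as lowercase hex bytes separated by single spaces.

81 e9 7d e5

Since enc = P ⊕ pad, XORing both sides with P gives pad = P ⊕ enc.
byte 0: 21 xor a0 = 81
byte 1: 26 xor cf = e9
byte 2: fe xor 83 = 7d
byte 3: 67 xor 82 = e5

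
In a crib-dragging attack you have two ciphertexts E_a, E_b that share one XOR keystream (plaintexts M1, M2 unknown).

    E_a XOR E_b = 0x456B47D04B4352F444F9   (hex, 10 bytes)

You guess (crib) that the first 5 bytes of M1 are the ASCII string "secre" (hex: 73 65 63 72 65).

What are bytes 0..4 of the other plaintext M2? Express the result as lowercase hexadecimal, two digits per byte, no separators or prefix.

360e24a22e

Since E_a ⊕ E_b = M1 ⊕ M2, XORing with the guessed M1 bytes yields the corresponding M2 bytes: M2 = (E_a ⊕ E_b) ⊕ M1.
 69 xor 115 =  54
107 xor 101 =  14
 71 xor  99 =  36
208 xor 114 = 162
 75 xor 101 =  46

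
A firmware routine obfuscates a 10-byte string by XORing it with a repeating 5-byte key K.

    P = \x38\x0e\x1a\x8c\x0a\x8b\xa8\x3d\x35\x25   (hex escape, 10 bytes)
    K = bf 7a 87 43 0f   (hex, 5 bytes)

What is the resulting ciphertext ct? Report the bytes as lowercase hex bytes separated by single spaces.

The 5-byte key repeats, so the effective keystream is bf 7a 87 43 0f bf 7a 87 43 0f.
byte 0: 00111000 ⊕ 10111111 = 10000111
byte 1: 00001110 ⊕ 01111010 = 01110100
byte 2: 00011010 ⊕ 10000111 = 10011101
byte 3: 10001100 ⊕ 01000011 = 11001111
byte 4: 00001010 ⊕ 00001111 = 00000101
byte 5: 10001011 ⊕ 10111111 = 00110100
byte 6: 10101000 ⊕ 01111010 = 11010010
byte 7: 00111101 ⊕ 10000111 = 10111010
byte 8: 00110101 ⊕ 01000011 = 01110110
byte 9: 00100101 ⊕ 00001111 = 00101010

87 74 9d cf 05 34 d2 ba 76 2a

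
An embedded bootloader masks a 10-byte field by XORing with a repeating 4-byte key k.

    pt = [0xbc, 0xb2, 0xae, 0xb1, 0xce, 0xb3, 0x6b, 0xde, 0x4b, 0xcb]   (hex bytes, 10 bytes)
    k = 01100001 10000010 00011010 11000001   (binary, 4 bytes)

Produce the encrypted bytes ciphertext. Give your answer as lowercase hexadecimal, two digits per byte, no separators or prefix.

dd30b470af31711f2a49

The 4-byte key repeats, so the effective keystream is 61 82 1a c1 61 82 1a c1 61 82.
byte 0: 10111100 xor 01100001 = 11011101
byte 1: 10110010 xor 10000010 = 00110000
byte 2: 10101110 xor 00011010 = 10110100
byte 3: 10110001 xor 11000001 = 01110000
byte 4: 11001110 xor 01100001 = 10101111
byte 5: 10110011 xor 10000010 = 00110001
byte 6: 01101011 xor 00011010 = 01110001
byte 7: 11011110 xor 11000001 = 00011111
byte 8: 01001011 xor 01100001 = 00101010
byte 9: 11001011 xor 10000010 = 01001001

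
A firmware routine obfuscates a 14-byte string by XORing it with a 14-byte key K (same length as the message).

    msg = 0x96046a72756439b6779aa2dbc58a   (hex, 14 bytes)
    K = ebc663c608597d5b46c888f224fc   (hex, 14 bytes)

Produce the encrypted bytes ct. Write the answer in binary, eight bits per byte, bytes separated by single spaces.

01111101 11000010 00001001 10110100 01111101 00111101 01000100 11101101 00110001 01010010 00101010 00101001 11100001 01110110

XOR is its own inverse, so applying the key byte-wise gives the result directly.
96 ⊕ eb = 7d
04 ⊕ c6 = c2
6a ⊕ 63 = 09
72 ⊕ c6 = b4
75 ⊕ 08 = 7d
64 ⊕ 59 = 3d
39 ⊕ 7d = 44
b6 ⊕ 5b = ed
77 ⊕ 46 = 31
9a ⊕ c8 = 52
a2 ⊕ 88 = 2a
db ⊕ f2 = 29
c5 ⊕ 24 = e1
8a ⊕ fc = 76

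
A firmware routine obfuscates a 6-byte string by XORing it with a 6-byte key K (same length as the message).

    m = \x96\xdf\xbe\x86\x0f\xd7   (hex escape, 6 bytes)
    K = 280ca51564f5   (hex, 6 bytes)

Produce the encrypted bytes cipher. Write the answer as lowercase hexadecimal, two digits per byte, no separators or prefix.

bed31b936b22

96 XOR 28 = be
df XOR 0c = d3
be XOR a5 = 1b
86 XOR 15 = 93
0f XOR 64 = 6b
d7 XOR f5 = 22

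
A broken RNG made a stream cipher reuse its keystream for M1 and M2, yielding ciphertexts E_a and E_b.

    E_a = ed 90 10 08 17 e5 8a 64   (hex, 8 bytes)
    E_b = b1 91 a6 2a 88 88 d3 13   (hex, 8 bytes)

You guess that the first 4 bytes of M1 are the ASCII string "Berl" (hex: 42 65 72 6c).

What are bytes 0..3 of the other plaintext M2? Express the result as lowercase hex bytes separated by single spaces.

First, E_a ⊕ E_b = (M1 ⊕ K) ⊕ (M2 ⊕ K) = M1 ⊕ M2, so the key drops out. Then M2 = (M1 ⊕ M2) ⊕ M1 over the first 4 bytes.
byte 0: (ed ^ b1) ^ 42 = 5c ^ 42 = 1e
byte 1: (90 ^ 91) ^ 65 = 01 ^ 65 = 64
byte 2: (10 ^ a6) ^ 72 = b6 ^ 72 = c4
byte 3: (08 ^ 2a) ^ 6c = 22 ^ 6c = 4e

1e 64 c4 4e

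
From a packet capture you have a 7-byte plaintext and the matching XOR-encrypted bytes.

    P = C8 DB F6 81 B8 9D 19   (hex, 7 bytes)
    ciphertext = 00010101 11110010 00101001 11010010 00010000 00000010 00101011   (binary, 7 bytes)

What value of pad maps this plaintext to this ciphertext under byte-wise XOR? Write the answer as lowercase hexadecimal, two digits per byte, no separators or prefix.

dd29df53a89f32

Since ciphertext = P ⊕ pad, XORing both sides with P gives pad = P ⊕ ciphertext.
byte 0: 200 ⊕  21 = 221
byte 1: 219 ⊕ 242 =  41
byte 2: 246 ⊕  41 = 223
byte 3: 129 ⊕ 210 =  83
byte 4: 184 ⊕  16 = 168
byte 5: 157 ⊕   2 = 159
byte 6:  25 ⊕  43 =  50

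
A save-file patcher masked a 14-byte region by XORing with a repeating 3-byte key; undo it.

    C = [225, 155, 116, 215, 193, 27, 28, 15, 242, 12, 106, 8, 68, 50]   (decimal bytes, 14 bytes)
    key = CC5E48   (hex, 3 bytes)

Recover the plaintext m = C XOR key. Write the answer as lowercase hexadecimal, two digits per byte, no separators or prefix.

The 3-byte key repeats, so the effective keystream is cc 5e 48 cc 5e 48 cc 5e 48 cc 5e 48 cc 5e.
byte 0: e1 XOR cc = 2d
byte 1: 9b XOR 5e = c5
byte 2: 74 XOR 48 = 3c
byte 3: d7 XOR cc = 1b
byte 4: c1 XOR 5e = 9f
byte 5: 1b XOR 48 = 53
byte 6: 1c XOR cc = d0
byte 7: 0f XOR 5e = 51
byte 8: f2 XOR 48 = ba
byte 9: 0c XOR cc = c0
byte 10: 6a XOR 5e = 34
byte 11: 08 XOR 48 = 40
byte 12: 44 XOR cc = 88
byte 13: 32 XOR 5e = 6c

2dc53c1b9f53d051bac03440886c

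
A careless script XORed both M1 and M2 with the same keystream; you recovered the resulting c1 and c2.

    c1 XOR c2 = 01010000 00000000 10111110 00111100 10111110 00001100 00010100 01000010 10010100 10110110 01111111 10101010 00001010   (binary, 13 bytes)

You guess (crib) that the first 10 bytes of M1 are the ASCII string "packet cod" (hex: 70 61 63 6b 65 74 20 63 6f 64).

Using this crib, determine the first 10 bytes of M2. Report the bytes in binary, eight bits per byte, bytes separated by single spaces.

00100000 01100001 11011101 01010111 11011011 01111000 00110100 00100001 11111011 11010010

Since c1 ⊕ c2 = M1 ⊕ M2, XORing with the guessed M1 bytes yields the corresponding M2 bytes: M2 = (c1 ⊕ c2) ⊕ M1.
50 xor 70 = 20
00 xor 61 = 61
be xor 63 = dd
3c xor 6b = 57
be xor 65 = db
0c xor 74 = 78
14 xor 20 = 34
42 xor 63 = 21
94 xor 6f = fb
b6 xor 64 = d2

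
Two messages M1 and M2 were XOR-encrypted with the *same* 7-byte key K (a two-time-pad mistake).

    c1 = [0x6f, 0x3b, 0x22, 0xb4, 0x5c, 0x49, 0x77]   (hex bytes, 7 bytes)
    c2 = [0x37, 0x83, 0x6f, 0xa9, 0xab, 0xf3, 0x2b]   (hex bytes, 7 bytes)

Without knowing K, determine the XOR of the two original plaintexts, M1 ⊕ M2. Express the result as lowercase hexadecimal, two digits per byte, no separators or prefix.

58b84d1df7ba5c

c1 ⊕ c2 = (M1 ⊕ K) ⊕ (M2 ⊕ K) = M1 ⊕ M2 — the shared key cancels under XOR.
01101111 ^ 00110111 = 01011000
00111011 ^ 10000011 = 10111000
00100010 ^ 01101111 = 01001101
10110100 ^ 10101001 = 00011101
01011100 ^ 10101011 = 11110111
01001001 ^ 11110011 = 10111010
01110111 ^ 00101011 = 01011100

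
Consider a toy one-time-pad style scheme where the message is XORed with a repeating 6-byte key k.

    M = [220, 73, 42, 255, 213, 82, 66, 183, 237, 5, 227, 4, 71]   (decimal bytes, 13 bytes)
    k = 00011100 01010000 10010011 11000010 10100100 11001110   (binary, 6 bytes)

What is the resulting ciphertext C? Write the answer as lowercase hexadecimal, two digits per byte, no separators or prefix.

The 6-byte key repeats, so the effective keystream is 1c 50 93 c2 a4 ce 1c 50 93 c2 a4 ce 1c.
byte 0: dc ⊕ 1c = c0
byte 1: 49 ⊕ 50 = 19
byte 2: 2a ⊕ 93 = b9
byte 3: ff ⊕ c2 = 3d
byte 4: d5 ⊕ a4 = 71
byte 5: 52 ⊕ ce = 9c
byte 6: 42 ⊕ 1c = 5e
byte 7: b7 ⊕ 50 = e7
byte 8: ed ⊕ 93 = 7e
byte 9: 05 ⊕ c2 = c7
byte 10: e3 ⊕ a4 = 47
byte 11: 04 ⊕ ce = ca
byte 12: 47 ⊕ 1c = 5b

c019b93d719c5ee77ec747ca5b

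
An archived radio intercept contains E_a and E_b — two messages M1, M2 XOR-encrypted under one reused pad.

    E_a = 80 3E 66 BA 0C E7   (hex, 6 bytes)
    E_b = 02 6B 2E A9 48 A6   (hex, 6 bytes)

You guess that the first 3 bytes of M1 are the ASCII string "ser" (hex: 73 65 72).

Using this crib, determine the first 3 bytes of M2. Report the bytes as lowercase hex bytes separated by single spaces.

f1 30 3a

First, E_a ⊕ E_b = (M1 ⊕ K) ⊕ (M2 ⊕ K) = M1 ⊕ M2, so the key drops out. Then M2 = (M1 ⊕ M2) ⊕ M1 over the first 3 bytes.
byte 0: (80 ⊕ 02) ⊕ 73 = 82 ⊕ 73 = f1
byte 1: (3e ⊕ 6b) ⊕ 65 = 55 ⊕ 65 = 30
byte 2: (66 ⊕ 2e) ⊕ 72 = 48 ⊕ 72 = 3a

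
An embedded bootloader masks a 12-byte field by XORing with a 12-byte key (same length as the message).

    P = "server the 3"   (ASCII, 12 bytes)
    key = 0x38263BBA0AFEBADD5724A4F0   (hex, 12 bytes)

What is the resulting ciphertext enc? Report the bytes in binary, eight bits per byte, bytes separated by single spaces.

01001011 01000011 01001001 11001100 01101111 10001100 10011010 10101001 00111111 01000001 10000100 11000011

73 ^ 38 = 4b
65 ^ 26 = 43
72 ^ 3b = 49
76 ^ ba = cc
65 ^ 0a = 6f
72 ^ fe = 8c
20 ^ ba = 9a
74 ^ dd = a9
68 ^ 57 = 3f
65 ^ 24 = 41
20 ^ a4 = 84
33 ^ f0 = c3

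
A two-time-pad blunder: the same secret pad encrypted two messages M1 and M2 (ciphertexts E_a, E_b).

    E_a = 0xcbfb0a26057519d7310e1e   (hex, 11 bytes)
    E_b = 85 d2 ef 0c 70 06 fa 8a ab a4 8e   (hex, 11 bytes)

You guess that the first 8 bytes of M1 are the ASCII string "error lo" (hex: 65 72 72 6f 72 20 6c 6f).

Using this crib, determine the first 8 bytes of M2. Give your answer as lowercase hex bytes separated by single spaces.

2b 5b 97 45 07 53 8f 32

First, E_a ⊕ E_b = (M1 ⊕ K) ⊕ (M2 ⊕ K) = M1 ⊕ M2, so the key drops out. Then M2 = (M1 ⊕ M2) ⊕ M1 over the first 8 bytes.
byte 0: (cb xor 85) xor 65 = 4e xor 65 = 2b
byte 1: (fb xor d2) xor 72 = 29 xor 72 = 5b
byte 2: (0a xor ef) xor 72 = e5 xor 72 = 97
byte 3: (26 xor 0c) xor 6f = 2a xor 6f = 45
byte 4: (05 xor 70) xor 72 = 75 xor 72 = 07
byte 5: (75 xor 06) xor 20 = 73 xor 20 = 53
byte 6: (19 xor fa) xor 6c = e3 xor 6c = 8f
byte 7: (d7 xor 8a) xor 6f = 5d xor 6f = 32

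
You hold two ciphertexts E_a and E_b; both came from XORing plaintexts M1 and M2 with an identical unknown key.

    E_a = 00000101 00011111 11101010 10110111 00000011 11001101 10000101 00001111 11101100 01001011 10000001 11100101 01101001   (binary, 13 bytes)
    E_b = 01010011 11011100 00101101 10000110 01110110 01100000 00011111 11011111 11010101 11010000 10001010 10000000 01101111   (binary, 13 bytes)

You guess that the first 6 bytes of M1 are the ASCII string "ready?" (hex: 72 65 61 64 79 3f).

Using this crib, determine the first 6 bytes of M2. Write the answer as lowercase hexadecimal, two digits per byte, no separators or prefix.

First, E_a ⊕ E_b = (M1 ⊕ K) ⊕ (M2 ⊕ K) = M1 ⊕ M2, so the key drops out. Then M2 = (M1 ⊕ M2) ⊕ M1 over the first 6 bytes.
byte 0: (05 xor 53) xor 72 = 56 xor 72 = 24
byte 1: (1f xor dc) xor 65 = c3 xor 65 = a6
byte 2: (ea xor 2d) xor 61 = c7 xor 61 = a6
byte 3: (b7 xor 86) xor 64 = 31 xor 64 = 55
byte 4: (03 xor 76) xor 79 = 75 xor 79 = 0c
byte 5: (cd xor 60) xor 3f = ad xor 3f = 92

24a6a6550c92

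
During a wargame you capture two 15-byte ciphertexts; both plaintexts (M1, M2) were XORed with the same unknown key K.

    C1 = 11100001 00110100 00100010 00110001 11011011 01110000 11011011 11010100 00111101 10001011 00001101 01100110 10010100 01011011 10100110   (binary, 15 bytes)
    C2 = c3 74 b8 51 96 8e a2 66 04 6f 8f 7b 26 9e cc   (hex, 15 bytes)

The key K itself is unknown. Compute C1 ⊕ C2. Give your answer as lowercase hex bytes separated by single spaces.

22 40 9a 60 4d fe 79 b2 39 e4 82 1d b2 c5 6a

C1 ⊕ C2 = (M1 ⊕ K) ⊕ (M2 ⊕ K) = M1 ⊕ M2 — the shared key cancels under XOR.
e1 ⊕ c3 = 22
34 ⊕ 74 = 40
22 ⊕ b8 = 9a
31 ⊕ 51 = 60
db ⊕ 96 = 4d
70 ⊕ 8e = fe
db ⊕ a2 = 79
d4 ⊕ 66 = b2
3d ⊕ 04 = 39
8b ⊕ 6f = e4
0d ⊕ 8f = 82
66 ⊕ 7b = 1d
94 ⊕ 26 = b2
5b ⊕ 9e = c5
a6 ⊕ cc = 6a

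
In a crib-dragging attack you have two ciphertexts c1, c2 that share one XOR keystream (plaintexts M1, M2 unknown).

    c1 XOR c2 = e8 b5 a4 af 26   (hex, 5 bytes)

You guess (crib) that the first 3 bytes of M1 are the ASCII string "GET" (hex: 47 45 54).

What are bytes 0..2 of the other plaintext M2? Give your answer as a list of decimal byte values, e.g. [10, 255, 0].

Since c1 ⊕ c2 = M1 ⊕ M2, XORing with the guessed M1 bytes yields the corresponding M2 bytes: M2 = (c1 ⊕ c2) ⊕ M1.
11101000 ^ 01000111 = 10101111
10110101 ^ 01000101 = 11110000
10100100 ^ 01010100 = 11110000

[175, 240, 240]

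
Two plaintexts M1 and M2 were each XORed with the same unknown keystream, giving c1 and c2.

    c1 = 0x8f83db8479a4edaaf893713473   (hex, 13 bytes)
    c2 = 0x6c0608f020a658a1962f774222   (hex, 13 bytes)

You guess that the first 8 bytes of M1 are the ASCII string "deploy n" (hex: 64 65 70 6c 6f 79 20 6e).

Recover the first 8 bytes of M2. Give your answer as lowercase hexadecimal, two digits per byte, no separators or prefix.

87e0a318367b9565

First, c1 ⊕ c2 = (M1 ⊕ K) ⊕ (M2 ⊕ K) = M1 ⊕ M2, so the key drops out. Then M2 = (M1 ⊕ M2) ⊕ M1 over the first 8 bytes.
byte 0: (8f ⊕ 6c) ⊕ 64 = e3 ⊕ 64 = 87
byte 1: (83 ⊕ 06) ⊕ 65 = 85 ⊕ 65 = e0
byte 2: (db ⊕ 08) ⊕ 70 = d3 ⊕ 70 = a3
byte 3: (84 ⊕ f0) ⊕ 6c = 74 ⊕ 6c = 18
byte 4: (79 ⊕ 20) ⊕ 6f = 59 ⊕ 6f = 36
byte 5: (a4 ⊕ a6) ⊕ 79 = 02 ⊕ 79 = 7b
byte 6: (ed ⊕ 58) ⊕ 20 = b5 ⊕ 20 = 95
byte 7: (aa ⊕ a1) ⊕ 6e = 0b ⊕ 6e = 65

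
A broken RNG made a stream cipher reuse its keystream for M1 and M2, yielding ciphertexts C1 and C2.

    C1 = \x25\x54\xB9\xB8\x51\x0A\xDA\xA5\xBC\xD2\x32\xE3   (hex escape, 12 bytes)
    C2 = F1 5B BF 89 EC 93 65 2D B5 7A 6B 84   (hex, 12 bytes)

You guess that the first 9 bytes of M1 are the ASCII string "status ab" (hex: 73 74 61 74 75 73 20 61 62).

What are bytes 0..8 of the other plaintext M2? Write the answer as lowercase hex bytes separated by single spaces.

First, C1 ⊕ C2 = (M1 ⊕ K) ⊕ (M2 ⊕ K) = M1 ⊕ M2, so the key drops out. Then M2 = (M1 ⊕ M2) ⊕ M1 over the first 9 bytes.
byte 0: (25 xor f1) xor 73 = d4 xor 73 = a7
byte 1: (54 xor 5b) xor 74 = 0f xor 74 = 7b
byte 2: (b9 xor bf) xor 61 = 06 xor 61 = 67
byte 3: (b8 xor 89) xor 74 = 31 xor 74 = 45
byte 4: (51 xor ec) xor 75 = bd xor 75 = c8
byte 5: (0a xor 93) xor 73 = 99 xor 73 = ea
byte 6: (da xor 65) xor 20 = bf xor 20 = 9f
byte 7: (a5 xor 2d) xor 61 = 88 xor 61 = e9
byte 8: (bc xor b5) xor 62 = 09 xor 62 = 6b

a7 7b 67 45 c8 ea 9f e9 6b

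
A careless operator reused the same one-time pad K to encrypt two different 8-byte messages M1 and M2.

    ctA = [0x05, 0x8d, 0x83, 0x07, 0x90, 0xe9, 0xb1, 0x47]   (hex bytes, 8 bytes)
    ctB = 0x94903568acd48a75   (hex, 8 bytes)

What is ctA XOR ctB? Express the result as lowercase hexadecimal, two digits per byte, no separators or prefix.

911db66f3c3d3b32

ctA ⊕ ctB = (M1 ⊕ K) ⊕ (M2 ⊕ K) = M1 ⊕ M2 — the shared key cancels under XOR.
  5 ⊕ 148 = 145
141 ⊕ 144 =  29
131 ⊕  53 = 182
  7 ⊕ 104 = 111
144 ⊕ 172 =  60
233 ⊕ 212 =  61
177 ⊕ 138 =  59
 71 ⊕ 117 =  50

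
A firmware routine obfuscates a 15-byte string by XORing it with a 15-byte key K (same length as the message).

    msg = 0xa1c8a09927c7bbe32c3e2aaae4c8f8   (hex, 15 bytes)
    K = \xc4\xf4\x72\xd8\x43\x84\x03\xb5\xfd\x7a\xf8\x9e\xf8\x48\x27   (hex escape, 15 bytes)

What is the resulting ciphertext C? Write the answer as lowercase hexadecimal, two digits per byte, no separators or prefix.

161 ^ 196 = 101
200 ^ 244 =  60
160 ^ 114 = 210
153 ^ 216 =  65
 39 ^  67 = 100
199 ^ 132 =  67
187 ^   3 = 184
227 ^ 181 =  86
 44 ^ 253 = 209
 62 ^ 122 =  68
 42 ^ 248 = 210
170 ^ 158 =  52
228 ^ 248 =  28
200 ^  72 = 128
248 ^  39 = 223

653cd2416443b856d144d2341c80df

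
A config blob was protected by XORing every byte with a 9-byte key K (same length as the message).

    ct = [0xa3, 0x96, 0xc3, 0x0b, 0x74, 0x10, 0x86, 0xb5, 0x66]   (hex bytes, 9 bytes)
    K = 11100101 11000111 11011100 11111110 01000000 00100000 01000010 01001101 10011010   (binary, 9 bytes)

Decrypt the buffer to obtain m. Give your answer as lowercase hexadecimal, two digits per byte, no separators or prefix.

46511ff53430c4f8fc

XOR is its own inverse, so applying the key byte-wise gives the result directly.
byte 0: a3 xor e5 = 46
byte 1: 96 xor c7 = 51
byte 2: c3 xor dc = 1f
byte 3: 0b xor fe = f5
byte 4: 74 xor 40 = 34
byte 5: 10 xor 20 = 30
byte 6: 86 xor 42 = c4
byte 7: b5 xor 4d = f8
byte 8: 66 xor 9a = fc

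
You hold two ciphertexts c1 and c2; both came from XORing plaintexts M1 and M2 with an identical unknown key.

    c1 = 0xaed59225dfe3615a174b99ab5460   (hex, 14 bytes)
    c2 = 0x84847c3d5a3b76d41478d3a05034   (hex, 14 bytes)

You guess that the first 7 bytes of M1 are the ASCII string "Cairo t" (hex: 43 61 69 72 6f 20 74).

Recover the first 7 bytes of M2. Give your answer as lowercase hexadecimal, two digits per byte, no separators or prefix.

First, c1 ⊕ c2 = (M1 ⊕ K) ⊕ (M2 ⊕ K) = M1 ⊕ M2, so the key drops out. Then M2 = (M1 ⊕ M2) ⊕ M1 over the first 7 bytes.
byte 0: (ae ⊕ 84) ⊕ 43 = 2a ⊕ 43 = 69
byte 1: (d5 ⊕ 84) ⊕ 61 = 51 ⊕ 61 = 30
byte 2: (92 ⊕ 7c) ⊕ 69 = ee ⊕ 69 = 87
byte 3: (25 ⊕ 3d) ⊕ 72 = 18 ⊕ 72 = 6a
byte 4: (df ⊕ 5a) ⊕ 6f = 85 ⊕ 6f = ea
byte 5: (e3 ⊕ 3b) ⊕ 20 = d8 ⊕ 20 = f8
byte 6: (61 ⊕ 76) ⊕ 74 = 17 ⊕ 74 = 63

6930876aeaf863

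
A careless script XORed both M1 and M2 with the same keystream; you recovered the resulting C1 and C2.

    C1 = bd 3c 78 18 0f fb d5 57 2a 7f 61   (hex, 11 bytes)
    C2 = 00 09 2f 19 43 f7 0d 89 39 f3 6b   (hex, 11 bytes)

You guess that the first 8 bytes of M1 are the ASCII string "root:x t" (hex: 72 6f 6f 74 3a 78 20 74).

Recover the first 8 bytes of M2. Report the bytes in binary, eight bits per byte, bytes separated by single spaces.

First, C1 ⊕ C2 = (M1 ⊕ K) ⊕ (M2 ⊕ K) = M1 ⊕ M2, so the key drops out. Then M2 = (M1 ⊕ M2) ⊕ M1 over the first 8 bytes.
byte 0: (bd ⊕ 00) ⊕ 72 = bd ⊕ 72 = cf
byte 1: (3c ⊕ 09) ⊕ 6f = 35 ⊕ 6f = 5a
byte 2: (78 ⊕ 2f) ⊕ 6f = 57 ⊕ 6f = 38
byte 3: (18 ⊕ 19) ⊕ 74 = 01 ⊕ 74 = 75
byte 4: (0f ⊕ 43) ⊕ 3a = 4c ⊕ 3a = 76
byte 5: (fb ⊕ f7) ⊕ 78 = 0c ⊕ 78 = 74
byte 6: (d5 ⊕ 0d) ⊕ 20 = d8 ⊕ 20 = f8
byte 7: (57 ⊕ 89) ⊕ 74 = de ⊕ 74 = aa

11001111 01011010 00111000 01110101 01110110 01110100 11111000 10101010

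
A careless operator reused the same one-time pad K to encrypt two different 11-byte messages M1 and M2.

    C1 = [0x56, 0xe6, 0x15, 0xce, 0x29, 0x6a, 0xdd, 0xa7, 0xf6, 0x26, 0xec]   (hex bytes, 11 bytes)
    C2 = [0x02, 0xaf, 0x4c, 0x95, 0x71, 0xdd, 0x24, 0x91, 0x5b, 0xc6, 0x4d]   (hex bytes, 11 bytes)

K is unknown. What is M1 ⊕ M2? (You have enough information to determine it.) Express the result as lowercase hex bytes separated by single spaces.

54 49 59 5b 58 b7 f9 36 ad e0 a1

C1 ⊕ C2 = (M1 ⊕ K) ⊕ (M2 ⊕ K) = M1 ⊕ M2 — the shared key cancels under XOR.
byte 0: 01010110 ⊕ 00000010 = 01010100
byte 1: 11100110 ⊕ 10101111 = 01001001
byte 2: 00010101 ⊕ 01001100 = 01011001
byte 3: 11001110 ⊕ 10010101 = 01011011
byte 4: 00101001 ⊕ 01110001 = 01011000
byte 5: 01101010 ⊕ 11011101 = 10110111
byte 6: 11011101 ⊕ 00100100 = 11111001
byte 7: 10100111 ⊕ 10010001 = 00110110
byte 8: 11110110 ⊕ 01011011 = 10101101
byte 9: 00100110 ⊕ 11000110 = 11100000
byte 10: 11101100 ⊕ 01001101 = 10100001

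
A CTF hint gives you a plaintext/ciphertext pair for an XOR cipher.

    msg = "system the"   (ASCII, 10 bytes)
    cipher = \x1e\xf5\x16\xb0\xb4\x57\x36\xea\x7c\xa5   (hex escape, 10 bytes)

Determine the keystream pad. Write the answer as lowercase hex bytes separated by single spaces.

Since cipher = msg ⊕ pad, XORing both sides with msg gives pad = msg ⊕ cipher.
byte 0: 115 ^  30 = 109
byte 1: 121 ^ 245 = 140
byte 2: 115 ^  22 = 101
byte 3: 116 ^ 176 = 196
byte 4: 101 ^ 180 = 209
byte 5: 109 ^  87 =  58
byte 6:  32 ^  54 =  22
byte 7: 116 ^ 234 = 158
byte 8: 104 ^ 124 =  20
byte 9: 101 ^ 165 = 192

6d 8c 65 c4 d1 3a 16 9e 14 c0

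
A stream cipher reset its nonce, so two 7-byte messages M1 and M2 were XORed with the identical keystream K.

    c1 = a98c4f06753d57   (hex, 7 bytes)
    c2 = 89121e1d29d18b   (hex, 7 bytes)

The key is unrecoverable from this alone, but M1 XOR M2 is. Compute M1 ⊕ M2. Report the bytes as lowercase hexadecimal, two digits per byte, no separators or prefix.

c1 ⊕ c2 = (M1 ⊕ K) ⊕ (M2 ⊕ K) = M1 ⊕ M2 — the shared key cancels under XOR.
10101001 ⊕ 10001001 = 00100000
10001100 ⊕ 00010010 = 10011110
01001111 ⊕ 00011110 = 01010001
00000110 ⊕ 00011101 = 00011011
01110101 ⊕ 00101001 = 01011100
00111101 ⊕ 11010001 = 11101100
01010111 ⊕ 10001011 = 11011100

209e511b5cecdc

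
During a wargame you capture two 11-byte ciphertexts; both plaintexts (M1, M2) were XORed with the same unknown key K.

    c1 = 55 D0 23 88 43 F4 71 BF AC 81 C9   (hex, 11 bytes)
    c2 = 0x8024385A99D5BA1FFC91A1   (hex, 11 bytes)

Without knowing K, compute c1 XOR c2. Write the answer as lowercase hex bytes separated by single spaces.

c1 ⊕ c2 = (M1 ⊕ K) ⊕ (M2 ⊕ K) = M1 ⊕ M2 — the shared key cancels under XOR.
01010101 xor 10000000 = 11010101
11010000 xor 00100100 = 11110100
00100011 xor 00111000 = 00011011
10001000 xor 01011010 = 11010010
01000011 xor 10011001 = 11011010
11110100 xor 11010101 = 00100001
01110001 xor 10111010 = 11001011
10111111 xor 00011111 = 10100000
10101100 xor 11111100 = 01010000
10000001 xor 10010001 = 00010000
11001001 xor 10100001 = 01101000

d5 f4 1b d2 da 21 cb a0 50 10 68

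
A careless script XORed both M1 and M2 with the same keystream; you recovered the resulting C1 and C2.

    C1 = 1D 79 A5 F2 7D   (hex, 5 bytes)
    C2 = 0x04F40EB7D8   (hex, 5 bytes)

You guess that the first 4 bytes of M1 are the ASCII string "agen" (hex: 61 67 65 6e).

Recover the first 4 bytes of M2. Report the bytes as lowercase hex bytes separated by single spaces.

78 ea ce 2b

First, C1 ⊕ C2 = (M1 ⊕ K) ⊕ (M2 ⊕ K) = M1 ⊕ M2, so the key drops out. Then M2 = (M1 ⊕ M2) ⊕ M1 over the first 4 bytes.
byte 0: (1d ^ 04) ^ 61 = 19 ^ 61 = 78
byte 1: (79 ^ f4) ^ 67 = 8d ^ 67 = ea
byte 2: (a5 ^ 0e) ^ 65 = ab ^ 65 = ce
byte 3: (f2 ^ b7) ^ 6e = 45 ^ 6e = 2b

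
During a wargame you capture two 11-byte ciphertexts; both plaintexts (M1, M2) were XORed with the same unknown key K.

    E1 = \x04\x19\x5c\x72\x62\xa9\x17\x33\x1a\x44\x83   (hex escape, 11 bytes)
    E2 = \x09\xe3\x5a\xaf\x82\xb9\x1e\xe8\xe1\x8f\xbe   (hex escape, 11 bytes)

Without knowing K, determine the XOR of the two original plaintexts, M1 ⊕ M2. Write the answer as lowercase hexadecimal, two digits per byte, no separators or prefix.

0dfa06dde01009dbfbcb3d

E1 ⊕ E2 = (M1 ⊕ K) ⊕ (M2 ⊕ K) = M1 ⊕ M2 — the shared key cancels under XOR.
byte 0: 04 xor 09 = 0d
byte 1: 19 xor e3 = fa
byte 2: 5c xor 5a = 06
byte 3: 72 xor af = dd
byte 4: 62 xor 82 = e0
byte 5: a9 xor b9 = 10
byte 6: 17 xor 1e = 09
byte 7: 33 xor e8 = db
byte 8: 1a xor e1 = fb
byte 9: 44 xor 8f = cb
byte 10: 83 xor be = 3d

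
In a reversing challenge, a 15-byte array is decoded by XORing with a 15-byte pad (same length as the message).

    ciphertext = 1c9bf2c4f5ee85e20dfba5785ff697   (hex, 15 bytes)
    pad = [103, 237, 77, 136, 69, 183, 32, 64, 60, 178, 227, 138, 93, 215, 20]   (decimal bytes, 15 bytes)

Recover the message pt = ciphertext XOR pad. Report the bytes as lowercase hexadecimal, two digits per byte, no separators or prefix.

7b76bf4cb059a5a2314946f2022183

byte 0: 00011100 XOR 01100111 = 01111011
byte 1: 10011011 XOR 11101101 = 01110110
byte 2: 11110010 XOR 01001101 = 10111111
byte 3: 11000100 XOR 10001000 = 01001100
byte 4: 11110101 XOR 01000101 = 10110000
byte 5: 11101110 XOR 10110111 = 01011001
byte 6: 10000101 XOR 00100000 = 10100101
byte 7: 11100010 XOR 01000000 = 10100010
byte 8: 00001101 XOR 00111100 = 00110001
byte 9: 11111011 XOR 10110010 = 01001001
byte 10: 10100101 XOR 11100011 = 01000110
byte 11: 01111000 XOR 10001010 = 11110010
byte 12: 01011111 XOR 01011101 = 00000010
byte 13: 11110110 XOR 11010111 = 00100001
byte 14: 10010111 XOR 00010100 = 10000011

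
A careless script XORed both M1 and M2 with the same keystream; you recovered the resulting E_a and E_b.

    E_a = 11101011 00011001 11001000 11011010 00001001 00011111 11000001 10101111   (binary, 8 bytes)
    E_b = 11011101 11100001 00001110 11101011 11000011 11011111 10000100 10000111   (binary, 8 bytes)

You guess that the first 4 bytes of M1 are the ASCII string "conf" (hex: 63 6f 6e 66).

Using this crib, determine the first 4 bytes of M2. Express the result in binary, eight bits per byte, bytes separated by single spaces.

01010101 10010111 10101000 01010111

First, E_a ⊕ E_b = (M1 ⊕ K) ⊕ (M2 ⊕ K) = M1 ⊕ M2, so the key drops out. Then M2 = (M1 ⊕ M2) ⊕ M1 over the first 4 bytes.
byte 0: (eb xor dd) xor 63 = 36 xor 63 = 55
byte 1: (19 xor e1) xor 6f = f8 xor 6f = 97
byte 2: (c8 xor 0e) xor 6e = c6 xor 6e = a8
byte 3: (da xor eb) xor 66 = 31 xor 66 = 57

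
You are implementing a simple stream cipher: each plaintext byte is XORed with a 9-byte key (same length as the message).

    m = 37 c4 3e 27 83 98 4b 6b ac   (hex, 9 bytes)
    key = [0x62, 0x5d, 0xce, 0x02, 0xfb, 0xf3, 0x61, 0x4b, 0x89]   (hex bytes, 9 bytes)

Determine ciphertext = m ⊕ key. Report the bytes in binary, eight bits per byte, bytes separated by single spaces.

01010101 10011001 11110000 00100101 01111000 01101011 00101010 00100000 00100101

 55 ⊕  98 =  85
196 ⊕  93 = 153
 62 ⊕ 206 = 240
 39 ⊕   2 =  37
131 ⊕ 251 = 120
152 ⊕ 243 = 107
 75 ⊕  97 =  42
107 ⊕  75 =  32
172 ⊕ 137 =  37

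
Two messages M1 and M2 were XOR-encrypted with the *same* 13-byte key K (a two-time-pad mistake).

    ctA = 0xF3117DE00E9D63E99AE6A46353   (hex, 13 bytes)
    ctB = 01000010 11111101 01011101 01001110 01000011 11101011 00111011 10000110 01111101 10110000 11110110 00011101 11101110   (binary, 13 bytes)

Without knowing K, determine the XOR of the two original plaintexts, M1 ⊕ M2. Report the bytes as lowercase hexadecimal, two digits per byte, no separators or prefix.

b1ec20ae4d76586fe756527ebd

ctA ⊕ ctB = (M1 ⊕ K) ⊕ (M2 ⊕ K) = M1 ⊕ M2 — the shared key cancels under XOR.
243 ⊕  66 = 177
 17 ⊕ 253 = 236
125 ⊕  93 =  32
224 ⊕  78 = 174
 14 ⊕  67 =  77
157 ⊕ 235 = 118
 99 ⊕  59 =  88
233 ⊕ 134 = 111
154 ⊕ 125 = 231
230 ⊕ 176 =  86
164 ⊕ 246 =  82
 99 ⊕  29 = 126
 83 ⊕ 238 = 189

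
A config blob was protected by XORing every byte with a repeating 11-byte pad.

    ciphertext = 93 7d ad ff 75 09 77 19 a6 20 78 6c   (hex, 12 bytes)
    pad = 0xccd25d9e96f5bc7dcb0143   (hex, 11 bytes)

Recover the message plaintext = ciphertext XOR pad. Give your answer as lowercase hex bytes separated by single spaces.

The 11-byte key repeats, so the effective keystream is cc d2 5d 9e 96 f5 bc 7d cb 01 43 cc.
byte 0: 93 XOR cc = 5f
byte 1: 7d XOR d2 = af
byte 2: ad XOR 5d = f0
byte 3: ff XOR 9e = 61
byte 4: 75 XOR 96 = e3
byte 5: 09 XOR f5 = fc
byte 6: 77 XOR bc = cb
byte 7: 19 XOR 7d = 64
byte 8: a6 XOR cb = 6d
byte 9: 20 XOR 01 = 21
byte 10: 78 XOR 43 = 3b
byte 11: 6c XOR cc = a0

5f af f0 61 e3 fc cb 64 6d 21 3b a0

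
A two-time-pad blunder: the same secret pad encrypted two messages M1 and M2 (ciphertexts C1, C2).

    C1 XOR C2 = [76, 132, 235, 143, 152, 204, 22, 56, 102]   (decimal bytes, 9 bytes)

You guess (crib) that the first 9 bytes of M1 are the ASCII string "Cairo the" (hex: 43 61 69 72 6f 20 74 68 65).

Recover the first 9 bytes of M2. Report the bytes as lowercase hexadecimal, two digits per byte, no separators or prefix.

Since C1 ⊕ C2 = M1 ⊕ M2, XORing with the guessed M1 bytes yields the corresponding M2 bytes: M2 = (C1 ⊕ C2) ⊕ M1.
byte 0: 01001100 ^ 01000011 = 00001111
byte 1: 10000100 ^ 01100001 = 11100101
byte 2: 11101011 ^ 01101001 = 10000010
byte 3: 10001111 ^ 01110010 = 11111101
byte 4: 10011000 ^ 01101111 = 11110111
byte 5: 11001100 ^ 00100000 = 11101100
byte 6: 00010110 ^ 01110100 = 01100010
byte 7: 00111000 ^ 01101000 = 01010000
byte 8: 01100110 ^ 01100101 = 00000011

0fe582fdf7ec625003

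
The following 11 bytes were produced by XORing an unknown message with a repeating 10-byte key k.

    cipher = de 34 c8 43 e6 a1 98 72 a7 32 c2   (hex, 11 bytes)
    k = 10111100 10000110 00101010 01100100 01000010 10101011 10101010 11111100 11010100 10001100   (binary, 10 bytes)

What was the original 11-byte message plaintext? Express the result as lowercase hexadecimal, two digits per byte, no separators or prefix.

62b2e227a40a328e73be7e

The 10-byte key repeats, so the effective keystream is bc 86 2a 64 42 ab aa fc d4 8c bc.
byte 0: 11011110 XOR 10111100 = 01100010
byte 1: 00110100 XOR 10000110 = 10110010
byte 2: 11001000 XOR 00101010 = 11100010
byte 3: 01000011 XOR 01100100 = 00100111
byte 4: 11100110 XOR 01000010 = 10100100
byte 5: 10100001 XOR 10101011 = 00001010
byte 6: 10011000 XOR 10101010 = 00110010
byte 7: 01110010 XOR 11111100 = 10001110
byte 8: 10100111 XOR 11010100 = 01110011
byte 9: 00110010 XOR 10001100 = 10111110
byte 10: 11000010 XOR 10111100 = 01111110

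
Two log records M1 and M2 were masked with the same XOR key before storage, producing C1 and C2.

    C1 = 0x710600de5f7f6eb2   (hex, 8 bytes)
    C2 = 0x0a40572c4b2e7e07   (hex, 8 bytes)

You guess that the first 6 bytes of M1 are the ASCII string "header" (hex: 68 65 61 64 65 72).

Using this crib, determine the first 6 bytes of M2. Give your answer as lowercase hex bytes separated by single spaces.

13 23 36 96 71 23

First, C1 ⊕ C2 = (M1 ⊕ K) ⊕ (M2 ⊕ K) = M1 ⊕ M2, so the key drops out. Then M2 = (M1 ⊕ M2) ⊕ M1 over the first 6 bytes.
byte 0: (71 xor 0a) xor 68 = 7b xor 68 = 13
byte 1: (06 xor 40) xor 65 = 46 xor 65 = 23
byte 2: (00 xor 57) xor 61 = 57 xor 61 = 36
byte 3: (de xor 2c) xor 64 = f2 xor 64 = 96
byte 4: (5f xor 4b) xor 65 = 14 xor 65 = 71
byte 5: (7f xor 2e) xor 72 = 51 xor 72 = 23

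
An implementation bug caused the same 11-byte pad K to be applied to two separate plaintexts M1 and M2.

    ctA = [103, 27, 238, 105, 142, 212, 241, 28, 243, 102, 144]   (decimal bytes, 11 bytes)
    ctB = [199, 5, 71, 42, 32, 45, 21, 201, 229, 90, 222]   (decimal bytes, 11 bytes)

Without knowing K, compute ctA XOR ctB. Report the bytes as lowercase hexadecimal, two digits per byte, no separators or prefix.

a01ea943aef9e4d5163c4e

ctA ⊕ ctB = (M1 ⊕ K) ⊕ (M2 ⊕ K) = M1 ⊕ M2 — the shared key cancels under XOR.
67 XOR c7 = a0
1b XOR 05 = 1e
ee XOR 47 = a9
69 XOR 2a = 43
8e XOR 20 = ae
d4 XOR 2d = f9
f1 XOR 15 = e4
1c XOR c9 = d5
f3 XOR e5 = 16
66 XOR 5a = 3c
90 XOR de = 4e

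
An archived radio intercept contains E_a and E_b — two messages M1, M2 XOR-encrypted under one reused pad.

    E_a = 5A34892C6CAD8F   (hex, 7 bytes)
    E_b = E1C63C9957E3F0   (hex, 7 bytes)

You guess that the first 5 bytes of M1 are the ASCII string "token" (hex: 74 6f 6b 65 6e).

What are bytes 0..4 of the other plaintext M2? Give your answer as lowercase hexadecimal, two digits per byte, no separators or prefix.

cf9dded055

First, E_a ⊕ E_b = (M1 ⊕ K) ⊕ (M2 ⊕ K) = M1 ⊕ M2, so the key drops out. Then M2 = (M1 ⊕ M2) ⊕ M1 over the first 5 bytes.
byte 0: (5a ^ e1) ^ 74 = bb ^ 74 = cf
byte 1: (34 ^ c6) ^ 6f = f2 ^ 6f = 9d
byte 2: (89 ^ 3c) ^ 6b = b5 ^ 6b = de
byte 3: (2c ^ 99) ^ 65 = b5 ^ 65 = d0
byte 4: (6c ^ 57) ^ 6e = 3b ^ 6e = 55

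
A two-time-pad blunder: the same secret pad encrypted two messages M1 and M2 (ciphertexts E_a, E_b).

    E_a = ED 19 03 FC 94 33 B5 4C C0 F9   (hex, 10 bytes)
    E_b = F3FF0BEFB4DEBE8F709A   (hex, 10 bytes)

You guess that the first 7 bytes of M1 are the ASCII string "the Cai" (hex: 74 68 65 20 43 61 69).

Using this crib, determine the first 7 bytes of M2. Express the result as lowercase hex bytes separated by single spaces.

6a 8e 6d 33 63 8c 62

First, E_a ⊕ E_b = (M1 ⊕ K) ⊕ (M2 ⊕ K) = M1 ⊕ M2, so the key drops out. Then M2 = (M1 ⊕ M2) ⊕ M1 over the first 7 bytes.
byte 0: (ed XOR f3) XOR 74 = 1e XOR 74 = 6a
byte 1: (19 XOR ff) XOR 68 = e6 XOR 68 = 8e
byte 2: (03 XOR 0b) XOR 65 = 08 XOR 65 = 6d
byte 3: (fc XOR ef) XOR 20 = 13 XOR 20 = 33
byte 4: (94 XOR b4) XOR 43 = 20 XOR 43 = 63
byte 5: (33 XOR de) XOR 61 = ed XOR 61 = 8c
byte 6: (b5 XOR be) XOR 69 = 0b XOR 69 = 62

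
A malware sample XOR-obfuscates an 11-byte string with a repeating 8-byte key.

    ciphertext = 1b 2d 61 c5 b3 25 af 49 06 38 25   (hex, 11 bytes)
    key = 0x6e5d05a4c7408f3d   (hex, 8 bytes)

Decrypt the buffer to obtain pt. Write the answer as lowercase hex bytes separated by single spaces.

75 70 64 61 74 65 20 74 68 65 20

The 8-byte key repeats, so the effective keystream is 6e 5d 05 a4 c7 40 8f 3d 6e 5d 05.
byte 0: 1b ⊕ 6e = 75
byte 1: 2d ⊕ 5d = 70
byte 2: 61 ⊕ 05 = 64
byte 3: c5 ⊕ a4 = 61
byte 4: b3 ⊕ c7 = 74
byte 5: 25 ⊕ 40 = 65
byte 6: af ⊕ 8f = 20
byte 7: 49 ⊕ 3d = 74
byte 8: 06 ⊕ 6e = 68
byte 9: 38 ⊕ 5d = 65
byte 10: 25 ⊕ 05 = 20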